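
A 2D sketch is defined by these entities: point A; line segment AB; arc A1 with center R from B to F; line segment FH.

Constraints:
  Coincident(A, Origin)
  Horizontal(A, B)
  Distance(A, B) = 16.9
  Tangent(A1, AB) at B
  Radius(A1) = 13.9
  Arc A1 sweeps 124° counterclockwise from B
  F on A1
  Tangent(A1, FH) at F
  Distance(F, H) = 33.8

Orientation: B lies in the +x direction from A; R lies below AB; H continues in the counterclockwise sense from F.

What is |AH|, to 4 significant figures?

55.31

On A1, B sits at bearing 90° from R; a 124° counterclockwise sweep puts F at bearing 214°, so F = R + 13.9·(cos 214°, sin 214°) = (5.376, -21.67). The tangent condition forces RF to be normal to FH, so FH runs along (−sin 214°, cos 214°); with |FH| = 33.8, H = (24.28, -49.69). Then |AH| = |H − A| = 55.31.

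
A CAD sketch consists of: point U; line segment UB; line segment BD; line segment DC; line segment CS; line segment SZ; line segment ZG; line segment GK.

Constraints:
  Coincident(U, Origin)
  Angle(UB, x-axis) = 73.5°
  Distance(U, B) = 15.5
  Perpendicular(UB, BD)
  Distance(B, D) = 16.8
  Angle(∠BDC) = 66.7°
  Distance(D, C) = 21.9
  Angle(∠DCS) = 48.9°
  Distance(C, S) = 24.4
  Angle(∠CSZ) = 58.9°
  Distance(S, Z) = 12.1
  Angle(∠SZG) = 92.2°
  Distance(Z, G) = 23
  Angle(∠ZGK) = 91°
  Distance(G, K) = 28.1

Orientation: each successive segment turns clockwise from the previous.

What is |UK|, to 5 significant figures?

20.541

∠SZG = 92.2° gives ZG at -109.80° from the x-axis; with |ZG| = 23.0, G = (6.0609, -8.8153). ∠ZGK = 91.0° gives GK at 161.20° from the x-axis; with |GK| = 28.1, K = (-20.540, 0.24040). Then |UK| = |K − U| = 20.541.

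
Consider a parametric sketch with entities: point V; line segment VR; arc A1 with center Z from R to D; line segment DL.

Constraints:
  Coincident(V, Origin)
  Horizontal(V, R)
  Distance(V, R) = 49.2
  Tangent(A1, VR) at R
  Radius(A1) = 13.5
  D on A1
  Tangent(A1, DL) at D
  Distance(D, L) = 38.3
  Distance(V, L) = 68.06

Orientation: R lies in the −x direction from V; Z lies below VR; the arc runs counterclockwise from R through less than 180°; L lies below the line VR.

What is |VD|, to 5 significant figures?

64.194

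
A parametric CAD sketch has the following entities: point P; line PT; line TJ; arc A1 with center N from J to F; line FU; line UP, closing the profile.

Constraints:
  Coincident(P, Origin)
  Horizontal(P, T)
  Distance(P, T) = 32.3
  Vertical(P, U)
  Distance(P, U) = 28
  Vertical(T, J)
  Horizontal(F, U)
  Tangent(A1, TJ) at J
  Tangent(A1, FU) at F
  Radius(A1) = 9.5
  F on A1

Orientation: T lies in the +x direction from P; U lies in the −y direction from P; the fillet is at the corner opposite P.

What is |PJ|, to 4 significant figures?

37.22

The virtual corner opposite P is at (32.30, -28.00). Tangency of A1 to TJ means the radius NJ is perpendicular to TJ and A1 meets FU tangentially, so NF is at right angles to FU, with radius 9.5, so the center N sits 9.5 in from both sides at N = (22.80, -18.50). That places the tangent points at J = (32.30, -18.50) on TJ and F = (22.80, -28.00) on FU. Then |PJ| = |J − P| = 37.22.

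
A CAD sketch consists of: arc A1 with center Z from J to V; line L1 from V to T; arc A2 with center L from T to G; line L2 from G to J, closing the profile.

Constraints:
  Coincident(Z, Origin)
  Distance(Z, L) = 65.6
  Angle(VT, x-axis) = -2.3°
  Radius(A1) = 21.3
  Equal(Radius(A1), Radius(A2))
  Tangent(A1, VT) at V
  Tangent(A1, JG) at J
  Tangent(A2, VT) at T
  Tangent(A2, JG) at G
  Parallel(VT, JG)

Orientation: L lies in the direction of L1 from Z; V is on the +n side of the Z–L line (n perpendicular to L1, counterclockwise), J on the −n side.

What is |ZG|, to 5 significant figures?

68.971

The slot axis is L1's direction at -2.3°, so u = (cos -2.3°, sin -2.3°) = (0.99919, -0.040132) and n = (−sin -2.3°, cos -2.3°) = (0.040132, 0.99919). Z is at the origin and L lies 65.6 along u from Z, so L = 65.6·u = (65.547, -2.6326). Tangency of A1 to both parallel lines with radius 21.3 puts V and J at Z ± 21.3·n: V = (0.85481, 21.283), J = (-0.85481, -21.283). Equal radii place T and G the same way about L: T = L + 21.3·n = (66.402, 18.650), G = L − 21.3·n = (64.692, -23.915). Then |ZG| = |G − Z| = 68.971.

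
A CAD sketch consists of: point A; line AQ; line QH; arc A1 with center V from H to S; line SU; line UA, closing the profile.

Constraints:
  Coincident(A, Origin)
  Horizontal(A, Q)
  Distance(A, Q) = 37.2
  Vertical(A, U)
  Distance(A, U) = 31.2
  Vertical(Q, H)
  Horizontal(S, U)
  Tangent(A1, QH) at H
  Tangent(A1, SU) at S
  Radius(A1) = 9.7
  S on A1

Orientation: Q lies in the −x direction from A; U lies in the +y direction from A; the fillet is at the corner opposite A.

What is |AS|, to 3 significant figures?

41.6

A is at the origin; A and Q share the same y with |AQ| = 37.2 and Q on the −x side, so Q = (-37.2, 0.00). AU is vertical with |AU| = 31.2 and U on the +y side, so U = (0.00, 31.2). The virtual corner opposite A is at (-37.2, 31.2). Since A1 is tangent to QH there, VH ⟂ QH and the tangent condition forces VS to be normal to SU, with radius 9.7, so the center V sits 9.7 in from both sides at V = (-27.5, 21.5). That places the tangent points at H = (-37.2, 21.5) on QH and S = (-27.5, 31.2) on SU. Then |AS| = |S − A| = 41.6.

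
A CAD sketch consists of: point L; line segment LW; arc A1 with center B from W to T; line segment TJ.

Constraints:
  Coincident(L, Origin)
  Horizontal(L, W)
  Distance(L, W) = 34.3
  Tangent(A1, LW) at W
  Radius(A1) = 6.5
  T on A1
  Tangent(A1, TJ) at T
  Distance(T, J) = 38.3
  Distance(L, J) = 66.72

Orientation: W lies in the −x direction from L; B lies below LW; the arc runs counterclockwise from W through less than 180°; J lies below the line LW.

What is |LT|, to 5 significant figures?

40.678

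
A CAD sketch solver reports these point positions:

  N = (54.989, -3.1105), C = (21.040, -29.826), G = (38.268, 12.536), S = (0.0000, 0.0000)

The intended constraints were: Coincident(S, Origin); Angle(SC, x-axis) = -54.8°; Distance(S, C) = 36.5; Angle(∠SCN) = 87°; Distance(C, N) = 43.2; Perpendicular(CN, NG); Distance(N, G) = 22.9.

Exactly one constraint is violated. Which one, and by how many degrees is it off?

Perpendicular(CN, NG) — off by 8.70°.

S = (0.00, 0.00) ✓; SC at -54.80° ✓; |SC| = 36.50 ✓; ∠SCN = 87.00° ✓; |CN| = 43.20 ✓; ∠(CN, NG) = 98.70° ✗; |NG| = 22.90 ✓.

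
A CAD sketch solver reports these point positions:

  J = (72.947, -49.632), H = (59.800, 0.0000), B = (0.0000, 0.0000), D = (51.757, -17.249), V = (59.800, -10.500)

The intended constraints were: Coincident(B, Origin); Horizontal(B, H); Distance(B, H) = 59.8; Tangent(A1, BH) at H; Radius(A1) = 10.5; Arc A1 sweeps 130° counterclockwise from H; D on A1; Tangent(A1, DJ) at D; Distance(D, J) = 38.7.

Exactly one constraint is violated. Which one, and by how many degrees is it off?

Tangent(A1, DJ) at D — off by 6.80°.

B = (0.00, 0.00) ✓; B.y = 0.00, H.y = 0.00 ✓; |BH| = 59.80 ✓; ∠(VH, HB) = 90.00° ✓; |VH| = 10.50 ✓; bearing(V→D) − bearing(V→H) = 130.0° ✓; |VD| = 10.50 ✓; ∠(VD, DJ) = 96.80° ✗; |DJ| = 38.70 ✓.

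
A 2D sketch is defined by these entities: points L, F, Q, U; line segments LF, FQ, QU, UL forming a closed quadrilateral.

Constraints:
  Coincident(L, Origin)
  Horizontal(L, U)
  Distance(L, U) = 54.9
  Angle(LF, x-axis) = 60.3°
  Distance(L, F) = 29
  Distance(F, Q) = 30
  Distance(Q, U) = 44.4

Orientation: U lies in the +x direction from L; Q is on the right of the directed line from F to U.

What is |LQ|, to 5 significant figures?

11.677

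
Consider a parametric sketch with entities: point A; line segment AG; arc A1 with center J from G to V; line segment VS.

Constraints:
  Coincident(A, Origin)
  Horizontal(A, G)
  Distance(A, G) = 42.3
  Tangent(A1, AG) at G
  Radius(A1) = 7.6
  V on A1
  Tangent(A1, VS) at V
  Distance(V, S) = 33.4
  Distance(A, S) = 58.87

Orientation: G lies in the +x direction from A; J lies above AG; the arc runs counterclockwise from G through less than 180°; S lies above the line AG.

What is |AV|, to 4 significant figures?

50.56

Checks: |JV| = 7.600 ✓; ∠(JV, VS) = 90.00° ✓; |VS| = 33.40 ✓; |AS| = 58.87 ✓.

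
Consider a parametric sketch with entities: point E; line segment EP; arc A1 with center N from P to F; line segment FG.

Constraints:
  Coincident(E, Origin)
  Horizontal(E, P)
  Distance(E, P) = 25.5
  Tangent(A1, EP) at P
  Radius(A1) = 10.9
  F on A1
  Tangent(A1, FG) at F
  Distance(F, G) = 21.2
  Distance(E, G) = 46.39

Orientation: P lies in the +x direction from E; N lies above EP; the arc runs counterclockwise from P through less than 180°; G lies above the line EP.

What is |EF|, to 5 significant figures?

38.492

Checks: |NF| = 10.90 ✓; ∠(NF, FG) = 90.00° ✓; |FG| = 21.20 ✓; |EG| = 46.39 ✓.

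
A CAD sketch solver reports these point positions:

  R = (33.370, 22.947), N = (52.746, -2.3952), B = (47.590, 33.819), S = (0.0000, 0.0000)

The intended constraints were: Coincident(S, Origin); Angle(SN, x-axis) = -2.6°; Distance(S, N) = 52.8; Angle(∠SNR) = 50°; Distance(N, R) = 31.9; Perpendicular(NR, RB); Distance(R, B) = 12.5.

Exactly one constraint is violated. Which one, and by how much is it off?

Distance(R, B) = 12.5 — off by 5.40.

S = (0.00, 0.00) ✓; SN at -2.600° ✓; |SN| = 52.80 ✓; ∠SNR = 50.00° ✓; |NR| = 31.90 ✓; ∠(NR, RB) = 90.00° ✓; |RB| = 17.90 ✗.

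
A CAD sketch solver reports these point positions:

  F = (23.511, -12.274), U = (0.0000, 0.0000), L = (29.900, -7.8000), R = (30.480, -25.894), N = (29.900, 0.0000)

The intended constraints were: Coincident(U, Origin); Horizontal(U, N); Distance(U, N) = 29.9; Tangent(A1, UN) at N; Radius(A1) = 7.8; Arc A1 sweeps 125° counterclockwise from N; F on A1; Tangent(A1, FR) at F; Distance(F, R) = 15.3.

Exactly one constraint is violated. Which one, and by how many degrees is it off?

Tangent(A1, FR) at F — off by 7.90°.

U = (0.00, 0.00) ✓; U.y = 0.00, N.y = 0.00 ✓; |UN| = 29.90 ✓; ∠(LN, NU) = 90.00° ✓; |LN| = 7.800 ✓; bearing(L→F) − bearing(L→N) = 125.0° ✓; |LF| = 7.800 ✓; ∠(LF, FR) = 97.90° ✗; |FR| = 15.30 ✓.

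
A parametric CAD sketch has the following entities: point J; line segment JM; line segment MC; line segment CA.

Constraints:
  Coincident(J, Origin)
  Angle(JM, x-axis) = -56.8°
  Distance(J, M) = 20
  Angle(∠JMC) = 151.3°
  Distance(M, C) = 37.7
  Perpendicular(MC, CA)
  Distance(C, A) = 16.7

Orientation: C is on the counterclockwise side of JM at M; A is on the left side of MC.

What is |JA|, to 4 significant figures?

55.70

J is at the origin; JM runs at -56.8° with length 20.0, so M = 20.0·(cos -56.8°, sin -56.8°) = (10.95, -16.74). ∠JMC = 151.3°, so MC runs at -56.8° + (180° − 151.3°) = -28.10° from the x-axis; with |MC| = 37.7, C = M + 37.7·(cos -28.10°, sin -28.10°) = (44.21, -34.49). MC is perpendicular to CA; with |CA| = 16.7 on the left of MC, A = C + 16.7·(0.4710, 0.8821) = (52.07, -19.76). Then |JA| = |A − J| = 55.70.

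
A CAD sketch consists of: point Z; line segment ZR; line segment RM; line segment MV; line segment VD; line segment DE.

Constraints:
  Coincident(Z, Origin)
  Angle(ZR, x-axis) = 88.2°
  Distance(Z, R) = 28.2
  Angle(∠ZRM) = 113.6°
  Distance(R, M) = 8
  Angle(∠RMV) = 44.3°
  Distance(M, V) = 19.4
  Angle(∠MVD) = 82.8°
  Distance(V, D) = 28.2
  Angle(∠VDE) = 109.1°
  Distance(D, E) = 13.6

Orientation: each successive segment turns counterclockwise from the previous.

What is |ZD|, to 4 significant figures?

36.67

Z is at the origin; ZR runs at 88.2° with length 28.2, so R = (0.8858, 28.19). ∠ZRM = 113.6° gives RM at 154.6° from the x-axis; with |RM| = 8.0, M = (-6.341, 31.62). ∠RMV = 44.3° gives MV at -69.70° from the x-axis; with |MV| = 19.4, V = (0.3897, 13.42). ∠MVD = 82.8° gives VD at 27.50° from the x-axis; with |VD| = 28.2, D = (25.40, 26.44). Then |ZD| = |D − Z| = 36.67.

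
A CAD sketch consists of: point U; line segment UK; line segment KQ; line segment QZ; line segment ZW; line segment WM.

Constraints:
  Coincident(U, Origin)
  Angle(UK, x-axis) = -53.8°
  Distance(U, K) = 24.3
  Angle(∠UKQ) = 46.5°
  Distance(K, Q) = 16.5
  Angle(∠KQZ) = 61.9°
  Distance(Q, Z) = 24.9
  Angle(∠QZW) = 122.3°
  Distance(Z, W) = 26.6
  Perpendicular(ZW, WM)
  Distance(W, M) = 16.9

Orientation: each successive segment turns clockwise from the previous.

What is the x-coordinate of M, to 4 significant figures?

38.06

∠QZW = 122.3° gives ZW at -3.100° from the x-axis; with |ZW| = 26.6, W = (38.97, 1.346). ZW is perpendicular to WM, so WM runs at -93.10°; with |WM| = 16.9, M = (38.06, -15.53). So M.x = 38.06.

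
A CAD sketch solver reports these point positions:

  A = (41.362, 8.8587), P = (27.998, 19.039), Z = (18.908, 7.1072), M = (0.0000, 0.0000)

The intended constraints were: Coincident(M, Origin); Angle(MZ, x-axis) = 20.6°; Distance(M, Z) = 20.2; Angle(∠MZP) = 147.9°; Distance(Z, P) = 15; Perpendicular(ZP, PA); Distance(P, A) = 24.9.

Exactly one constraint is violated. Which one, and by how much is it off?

Distance(P, A) = 24.9 — off by 8.10.

M = (0.00, 0.00) ✓; MZ at 20.60° ✓; |MZ| = 20.20 ✓; ∠MZP = 147.9° ✓; |ZP| = 15.00 ✓; ∠(ZP, PA) = 90.00° ✓; |PA| = 16.80 ✗.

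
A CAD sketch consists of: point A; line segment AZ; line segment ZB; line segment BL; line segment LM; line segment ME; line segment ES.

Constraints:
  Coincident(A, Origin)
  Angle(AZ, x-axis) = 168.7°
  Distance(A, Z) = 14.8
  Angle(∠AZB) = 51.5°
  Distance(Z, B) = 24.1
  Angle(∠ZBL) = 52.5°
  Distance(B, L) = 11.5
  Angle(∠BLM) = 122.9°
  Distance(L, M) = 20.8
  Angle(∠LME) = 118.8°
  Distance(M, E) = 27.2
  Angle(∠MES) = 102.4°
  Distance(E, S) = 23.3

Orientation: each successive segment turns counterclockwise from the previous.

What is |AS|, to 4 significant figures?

43.15

∠LME = 118.8° gives ME at -177.0° from the x-axis; with |ME| = 27.2, E = (-36.71, 8.116). ∠MES = 102.4° gives ES at -99.40° from the x-axis; with |ES| = 23.3, S = (-40.51, -14.87). Then |AS| = |S − A| = 43.15.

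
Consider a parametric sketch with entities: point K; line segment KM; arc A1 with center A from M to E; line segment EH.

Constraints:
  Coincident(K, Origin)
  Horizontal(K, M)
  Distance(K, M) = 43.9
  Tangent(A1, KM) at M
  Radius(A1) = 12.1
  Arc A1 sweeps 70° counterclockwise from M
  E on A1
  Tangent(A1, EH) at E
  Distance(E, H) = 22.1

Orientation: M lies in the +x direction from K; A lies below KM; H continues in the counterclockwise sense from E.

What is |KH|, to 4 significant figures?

38.06

K is at the origin; KM is horizontal with |KM| = 43.9 and M on the +x side, so M = (43.90, 0.000). Tangency of A1 to KM means the radius AM is perpendicular to KM, so A = M + (0, -12.1) = (43.90, -12.10). On A1, M sits at bearing 90° from A; a 70° counterclockwise sweep puts E at bearing 160°, so E = A + 12.1·(cos 160°, sin 160°) = (32.53, -7.962). A1 meets EH tangentially, so AE is at right angles to EH, so EH runs along (−sin 160°, cos 160°); with |EH| = 22.1, H = (24.97, -28.73). Then |KH| = |H − K| = 38.06.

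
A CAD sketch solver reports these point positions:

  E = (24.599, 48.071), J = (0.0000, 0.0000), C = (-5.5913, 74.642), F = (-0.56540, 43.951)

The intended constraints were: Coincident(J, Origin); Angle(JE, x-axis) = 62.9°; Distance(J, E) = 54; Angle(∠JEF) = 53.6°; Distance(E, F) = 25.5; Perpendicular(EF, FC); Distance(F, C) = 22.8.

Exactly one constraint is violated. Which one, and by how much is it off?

Distance(F, C) = 22.8 — off by 8.30.

J = (0.00, 0.00) ✓; JE at 62.90° ✓; |JE| = 54.00 ✓; ∠JEF = 53.60° ✓; |EF| = 25.50 ✓; ∠(EF, FC) = 90.00° ✓; |FC| = 31.10 ✗.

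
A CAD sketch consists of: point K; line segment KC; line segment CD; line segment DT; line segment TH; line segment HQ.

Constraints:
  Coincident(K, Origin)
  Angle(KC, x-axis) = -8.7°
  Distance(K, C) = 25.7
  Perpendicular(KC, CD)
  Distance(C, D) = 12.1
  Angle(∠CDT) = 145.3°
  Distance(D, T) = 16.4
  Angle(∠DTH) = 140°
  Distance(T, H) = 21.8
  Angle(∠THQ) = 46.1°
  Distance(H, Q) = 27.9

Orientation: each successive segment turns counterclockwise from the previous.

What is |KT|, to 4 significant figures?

30.37

K is at the origin; KC runs at -8.7° with length 25.7, so C = (25.40, -3.887). KC is perpendicular to CD, so CD runs at 81.30°; with |CD| = 12.1, D = (27.23, 8.073). ∠CDT = 145.3° gives DT at 116.0° from the x-axis; with |DT| = 16.4, T = (20.05, 22.81). Then |KT| = |T − K| = 30.37.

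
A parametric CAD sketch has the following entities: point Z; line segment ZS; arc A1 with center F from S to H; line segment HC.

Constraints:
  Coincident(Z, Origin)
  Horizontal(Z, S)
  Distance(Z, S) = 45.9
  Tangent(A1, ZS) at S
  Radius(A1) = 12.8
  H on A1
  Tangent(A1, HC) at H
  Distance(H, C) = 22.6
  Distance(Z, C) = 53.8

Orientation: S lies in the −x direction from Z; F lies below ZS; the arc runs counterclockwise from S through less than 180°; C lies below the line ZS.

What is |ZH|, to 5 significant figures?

59.020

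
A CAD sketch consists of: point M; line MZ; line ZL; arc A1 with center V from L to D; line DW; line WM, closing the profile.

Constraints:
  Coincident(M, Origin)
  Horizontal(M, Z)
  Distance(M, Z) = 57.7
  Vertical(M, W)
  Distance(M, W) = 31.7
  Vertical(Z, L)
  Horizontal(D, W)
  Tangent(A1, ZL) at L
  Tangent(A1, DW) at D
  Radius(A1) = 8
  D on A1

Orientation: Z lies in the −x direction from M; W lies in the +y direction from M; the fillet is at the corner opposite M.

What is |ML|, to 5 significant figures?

62.378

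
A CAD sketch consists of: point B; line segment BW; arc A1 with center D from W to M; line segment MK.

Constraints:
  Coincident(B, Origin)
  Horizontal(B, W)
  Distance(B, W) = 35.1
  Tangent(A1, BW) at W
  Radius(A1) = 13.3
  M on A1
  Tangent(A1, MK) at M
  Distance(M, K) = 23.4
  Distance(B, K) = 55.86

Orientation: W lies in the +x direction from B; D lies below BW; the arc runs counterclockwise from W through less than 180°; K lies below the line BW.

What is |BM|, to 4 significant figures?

32.70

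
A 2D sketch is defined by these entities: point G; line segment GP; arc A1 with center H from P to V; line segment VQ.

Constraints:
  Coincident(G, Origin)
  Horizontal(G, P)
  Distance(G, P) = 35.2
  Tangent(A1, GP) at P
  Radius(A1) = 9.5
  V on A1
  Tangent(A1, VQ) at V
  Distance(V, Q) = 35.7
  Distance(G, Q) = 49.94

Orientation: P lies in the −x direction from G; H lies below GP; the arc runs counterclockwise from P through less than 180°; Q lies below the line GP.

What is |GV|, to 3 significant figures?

45.5

G is at the origin; G and P share the same y with |GP| = 35.2 and P on the −x side, so P = (-35.2, 0.00). The tangent condition forces HP to be normal to GP, so H = P + (0, -9.5) = (-35.2, -9.50). Since HV ⟂ VQ (tangency), |HQ| = √(9.5² + 35.7²) = 36.9 regardless of where V sits on A1. So Q lies on both circle(G, 49.94) and circle(H, 36.9); the below-GP intersection is Q = (-23.0, -44.4). V is the foot of the tangent from Q: V = (-43.1, -14.8).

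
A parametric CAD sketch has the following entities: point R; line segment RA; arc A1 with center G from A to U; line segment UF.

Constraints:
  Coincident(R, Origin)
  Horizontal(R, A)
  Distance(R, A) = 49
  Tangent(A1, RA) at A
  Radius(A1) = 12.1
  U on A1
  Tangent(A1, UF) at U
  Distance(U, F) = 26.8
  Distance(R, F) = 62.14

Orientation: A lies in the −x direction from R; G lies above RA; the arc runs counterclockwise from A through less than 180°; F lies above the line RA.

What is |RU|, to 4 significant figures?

40.86

R is at the origin; RA is horizontal with |RA| = 49.0 and A on the −x side, so A = (-49.00, 0.000). Since A1 is tangent to RA there, GA ⟂ RA, so G = A + (0, 12.1) = (-49.00, 12.10). Since GU ⟂ UF (tangency), |GF| = √(12.1² + 26.8²) = 29.40 regardless of where U sits on A1. So F lies on both circle(R, 62.14) and circle(G, 29.40); the above-RA intersection is F = (-46.35, 41.39). U is the foot of the tangent from F: U = (-37.57, 16.07).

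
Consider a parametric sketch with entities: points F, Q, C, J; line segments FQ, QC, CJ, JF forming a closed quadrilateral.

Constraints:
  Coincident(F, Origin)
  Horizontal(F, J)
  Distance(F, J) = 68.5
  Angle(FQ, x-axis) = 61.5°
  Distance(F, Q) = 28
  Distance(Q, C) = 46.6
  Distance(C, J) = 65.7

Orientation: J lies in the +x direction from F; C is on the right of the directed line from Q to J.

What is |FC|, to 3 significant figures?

22.4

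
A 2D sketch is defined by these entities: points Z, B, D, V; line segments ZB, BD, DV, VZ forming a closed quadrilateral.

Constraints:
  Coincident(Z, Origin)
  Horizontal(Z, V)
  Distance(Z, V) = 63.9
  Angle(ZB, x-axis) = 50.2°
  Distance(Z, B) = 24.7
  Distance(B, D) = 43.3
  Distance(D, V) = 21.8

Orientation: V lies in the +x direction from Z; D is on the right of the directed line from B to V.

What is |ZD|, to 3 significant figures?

47.4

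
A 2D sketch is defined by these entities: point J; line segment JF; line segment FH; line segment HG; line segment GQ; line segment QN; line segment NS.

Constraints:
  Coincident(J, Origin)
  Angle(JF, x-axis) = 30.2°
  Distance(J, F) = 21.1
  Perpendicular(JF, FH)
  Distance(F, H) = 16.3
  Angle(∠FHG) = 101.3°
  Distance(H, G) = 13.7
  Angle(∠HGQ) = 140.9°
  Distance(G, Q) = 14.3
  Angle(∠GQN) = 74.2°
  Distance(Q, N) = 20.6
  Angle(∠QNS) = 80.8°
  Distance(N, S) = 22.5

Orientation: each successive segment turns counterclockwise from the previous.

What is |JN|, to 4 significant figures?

9.582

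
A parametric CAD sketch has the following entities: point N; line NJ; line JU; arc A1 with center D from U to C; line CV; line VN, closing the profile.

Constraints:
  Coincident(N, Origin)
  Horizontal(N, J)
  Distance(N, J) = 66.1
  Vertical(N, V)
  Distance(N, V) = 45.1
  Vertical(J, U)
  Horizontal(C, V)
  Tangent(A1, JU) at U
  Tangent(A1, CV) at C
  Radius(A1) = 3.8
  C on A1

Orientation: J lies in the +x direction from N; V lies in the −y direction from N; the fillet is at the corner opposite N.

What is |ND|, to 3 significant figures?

74.7

N is at the origin; N and J share the same y with |NJ| = 66.1 and J on the +x side, so J = (66.1, 0.00). NV is vertical with |NV| = 45.1 and V on the −y side, so V = (0.00, -45.1). The virtual corner opposite N is at (66.1, -45.1). A1 meets JU tangentially, so DU is at right angles to JU and A1 meets CV tangentially, so DC is at right angles to CV, with radius 3.8, so the center D sits 3.8 in from both sides at D = (62.3, -41.3). Then |ND| = |D − N| = 74.7.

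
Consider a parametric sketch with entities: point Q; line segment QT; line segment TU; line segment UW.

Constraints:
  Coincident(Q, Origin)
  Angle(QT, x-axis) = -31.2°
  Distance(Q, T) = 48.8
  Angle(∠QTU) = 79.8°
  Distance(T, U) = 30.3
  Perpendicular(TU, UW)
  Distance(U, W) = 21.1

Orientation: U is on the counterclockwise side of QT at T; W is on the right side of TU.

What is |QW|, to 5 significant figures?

72.442

∠QTU = 79.8°, so TU runs at -31.2° + (180° − 79.8°) = 69.000° from the x-axis; with |TU| = 30.3, U = T + 30.3·(cos 69.000°, sin 69.000°) = (52.600, 3.0078). TU is perpendicular to UW; with |UW| = 21.1 on the right of TU, W = U + 21.1·(0.93358, -0.35837) = (72.299, -4.5538). Then |QW| = |W − Q| = 72.442.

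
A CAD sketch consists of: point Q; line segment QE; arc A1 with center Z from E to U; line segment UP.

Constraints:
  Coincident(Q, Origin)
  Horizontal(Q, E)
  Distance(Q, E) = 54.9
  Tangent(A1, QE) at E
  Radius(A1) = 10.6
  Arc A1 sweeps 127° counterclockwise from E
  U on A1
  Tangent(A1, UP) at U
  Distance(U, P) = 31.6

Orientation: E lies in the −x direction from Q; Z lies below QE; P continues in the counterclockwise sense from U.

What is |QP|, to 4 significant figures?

61.23

Q is at the origin; Q and E share the same y with |QE| = 54.9 and E on the −x side, so E = (-54.90, 0.000). Tangency of A1 to QE means the radius ZE is perpendicular to QE, so Z = E + (0, -10.6) = (-54.90, -10.60). On A1, E sits at bearing 90° from Z; a 127° counterclockwise sweep puts U at bearing 217°, so U = Z + 10.6·(cos 217°, sin 217°) = (-63.37, -16.98). Since A1 is tangent to UP there, ZU ⟂ UP, so UP runs along (−sin 217°, cos 217°); with |UP| = 31.6, P = (-44.35, -42.22). Then |QP| = |P − Q| = 61.23.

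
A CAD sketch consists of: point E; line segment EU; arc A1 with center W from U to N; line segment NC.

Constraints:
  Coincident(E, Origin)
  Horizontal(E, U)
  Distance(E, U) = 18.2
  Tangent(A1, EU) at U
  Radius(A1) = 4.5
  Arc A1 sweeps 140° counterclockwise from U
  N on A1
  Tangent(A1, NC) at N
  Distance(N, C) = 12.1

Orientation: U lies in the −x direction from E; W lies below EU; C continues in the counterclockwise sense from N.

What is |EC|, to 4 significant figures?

19.67

E is at the origin; E and U share the same y with |EU| = 18.2 and U on the −x side, so U = (-18.20, 0.000). Since A1 is tangent to EU there, WU ⟂ EU, so W = U + (0, -4.5) = (-18.20, -4.500). On A1, U sits at bearing 90° from W; a 140° counterclockwise sweep puts N at bearing 230°, so N = W + 4.5·(cos 230°, sin 230°) = (-21.09, -7.947). The tangent condition forces WN to be normal to NC, so NC runs along (−sin 230°, cos 230°); with |NC| = 12.1, C = (-11.82, -15.72). Then |EC| = |C − E| = 19.67.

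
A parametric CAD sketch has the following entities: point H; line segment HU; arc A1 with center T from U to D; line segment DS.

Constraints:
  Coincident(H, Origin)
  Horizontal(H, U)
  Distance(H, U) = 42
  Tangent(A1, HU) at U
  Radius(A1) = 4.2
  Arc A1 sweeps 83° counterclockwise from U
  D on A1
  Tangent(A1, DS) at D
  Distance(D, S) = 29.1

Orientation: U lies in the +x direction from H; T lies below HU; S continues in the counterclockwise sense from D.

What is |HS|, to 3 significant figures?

47.3

H is at the origin; H and U share the same y with |HU| = 42.0 and U on the +x side, so U = (42.0, 0.00). A1 meets HU tangentially, so TU is at right angles to HU, so T = U + (0, -4.2) = (42.0, -4.20). On A1, U sits at bearing 90° from T; an 83° counterclockwise sweep puts D at bearing 173°, so D = T + 4.2·(cos 173°, sin 173°) = (37.8, -3.69). A1 meets DS tangentially, so TD is at right angles to DS, so DS runs along (−sin 173°, cos 173°); with |DS| = 29.1, S = (34.3, -32.6). Then |HS| = |S − H| = 47.3.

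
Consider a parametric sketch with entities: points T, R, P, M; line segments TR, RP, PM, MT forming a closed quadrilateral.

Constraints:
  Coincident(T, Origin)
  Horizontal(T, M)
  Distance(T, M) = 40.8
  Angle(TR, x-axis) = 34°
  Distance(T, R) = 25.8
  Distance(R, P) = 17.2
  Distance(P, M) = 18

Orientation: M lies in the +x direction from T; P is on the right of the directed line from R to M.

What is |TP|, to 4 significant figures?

23.16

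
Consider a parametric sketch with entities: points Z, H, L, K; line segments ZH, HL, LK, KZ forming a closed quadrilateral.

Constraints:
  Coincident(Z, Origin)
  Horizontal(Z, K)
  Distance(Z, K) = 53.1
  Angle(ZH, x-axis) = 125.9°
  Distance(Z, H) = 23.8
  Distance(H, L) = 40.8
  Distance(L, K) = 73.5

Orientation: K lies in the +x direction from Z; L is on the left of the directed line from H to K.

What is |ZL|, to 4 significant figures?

55.69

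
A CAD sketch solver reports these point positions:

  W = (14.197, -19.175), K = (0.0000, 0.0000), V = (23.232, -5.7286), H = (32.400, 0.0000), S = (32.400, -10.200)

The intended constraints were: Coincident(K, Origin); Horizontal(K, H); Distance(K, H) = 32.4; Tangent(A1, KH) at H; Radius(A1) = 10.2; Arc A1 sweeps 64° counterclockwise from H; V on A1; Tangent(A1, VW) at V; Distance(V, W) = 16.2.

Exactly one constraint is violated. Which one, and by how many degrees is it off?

Tangent(A1, VW) at V — off by 7.90°.

K = (0.00, 0.00) ✓; K.y = 0.00, H.y = 0.00 ✓; |KH| = 32.40 ✓; ∠(SH, HK) = 90.00° ✓; |SH| = 10.20 ✓; bearing(S→V) − bearing(S→H) = 64.00° ✓; |SV| = 10.20 ✓; ∠(SV, VW) = 97.90° ✗; |VW| = 16.20 ✓.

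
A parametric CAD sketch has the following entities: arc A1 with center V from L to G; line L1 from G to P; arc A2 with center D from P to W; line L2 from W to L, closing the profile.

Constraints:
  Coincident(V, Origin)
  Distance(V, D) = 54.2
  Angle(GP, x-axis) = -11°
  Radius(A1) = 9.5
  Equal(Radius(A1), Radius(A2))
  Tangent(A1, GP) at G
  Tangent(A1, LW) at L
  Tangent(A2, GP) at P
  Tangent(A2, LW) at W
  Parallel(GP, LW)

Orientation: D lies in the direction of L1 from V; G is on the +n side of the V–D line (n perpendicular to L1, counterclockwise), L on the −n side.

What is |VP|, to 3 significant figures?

55.0

The slot axis is L1's direction at -11.0°, so u = (cos -11.0°, sin -11.0°) = (0.982, -0.191) and n = (−sin -11.0°, cos -11.0°) = (0.191, 0.982). V is at the origin and D lies 54.2 along u from V, so D = 54.2·u = (53.2, -10.3). Tangency of A1 to both parallel lines with radius 9.5 puts G and L at V ± 9.5·n: G = (1.81, 9.33), L = (-1.81, -9.33). Equal radii place P and W the same way about D: P = D + 9.5·n = (55.0, -1.02), W = D − 9.5·n = (51.4, -19.7). Then |VP| = |P − V| = 55.0.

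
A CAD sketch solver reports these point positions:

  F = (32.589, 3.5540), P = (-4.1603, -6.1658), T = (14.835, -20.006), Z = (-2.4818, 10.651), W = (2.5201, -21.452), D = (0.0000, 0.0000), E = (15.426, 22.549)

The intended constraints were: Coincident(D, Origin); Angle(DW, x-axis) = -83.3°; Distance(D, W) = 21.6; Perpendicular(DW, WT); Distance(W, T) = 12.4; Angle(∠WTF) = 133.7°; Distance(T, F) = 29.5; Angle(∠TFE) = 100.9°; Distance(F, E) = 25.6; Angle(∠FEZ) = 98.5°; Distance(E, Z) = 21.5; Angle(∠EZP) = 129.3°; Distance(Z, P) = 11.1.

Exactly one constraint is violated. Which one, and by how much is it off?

Distance(Z, P) = 11.1 — off by 5.80.

D = (0.00, 0.00) ✓; DW at -83.30° ✓; |DW| = 21.60 ✓; ∠(DW, WT) = 90.00° ✓; |WT| = 12.40 ✓; ∠WTF = 133.7° ✓; |TF| = 29.50 ✓; ∠TFE = 100.9° ✓; |FE| = 25.60 ✓; ∠FEZ = 98.50° ✓; |EZ| = 21.50 ✓; ∠EZP = 129.3° ✓; |ZP| = 16.90 ✗.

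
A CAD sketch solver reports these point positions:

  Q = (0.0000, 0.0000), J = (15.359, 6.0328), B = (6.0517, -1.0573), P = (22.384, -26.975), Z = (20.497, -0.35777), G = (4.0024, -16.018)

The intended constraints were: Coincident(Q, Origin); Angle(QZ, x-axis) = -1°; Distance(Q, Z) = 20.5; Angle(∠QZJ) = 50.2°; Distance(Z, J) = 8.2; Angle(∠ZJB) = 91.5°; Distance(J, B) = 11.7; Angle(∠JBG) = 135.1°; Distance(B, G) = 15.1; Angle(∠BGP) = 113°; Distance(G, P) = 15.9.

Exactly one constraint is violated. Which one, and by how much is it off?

Distance(G, P) = 15.9 — off by 5.50.

Q = (0.00, 0.00) ✓; QZ at -1.000° ✓; |QZ| = 20.50 ✓; ∠QZJ = 50.20° ✓; |ZJ| = 8.200 ✓; ∠ZJB = 91.50° ✓; |JB| = 11.70 ✓; ∠JBG = 135.1° ✓; |BG| = 15.10 ✓; ∠BGP = 113.0° ✓; |GP| = 21.40 ✗.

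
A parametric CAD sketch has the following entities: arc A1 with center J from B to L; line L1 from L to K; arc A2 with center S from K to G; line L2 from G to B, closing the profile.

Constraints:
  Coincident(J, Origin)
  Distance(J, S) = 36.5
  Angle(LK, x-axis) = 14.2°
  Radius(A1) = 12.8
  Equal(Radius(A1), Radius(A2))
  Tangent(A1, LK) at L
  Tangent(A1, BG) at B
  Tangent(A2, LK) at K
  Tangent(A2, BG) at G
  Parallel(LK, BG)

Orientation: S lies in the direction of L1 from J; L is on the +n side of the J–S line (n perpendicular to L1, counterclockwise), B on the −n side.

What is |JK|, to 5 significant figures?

38.679

The slot axis is L1's direction at 14.2°, so u = (cos 14.2°, sin 14.2°) = (0.96945, 0.24531) and n = (−sin 14.2°, cos 14.2°) = (-0.24531, 0.96945). J is at the origin and S lies 36.5 along u from J, so S = 36.5·u = (35.385, 8.9537). Tangency of A1 to both parallel lines with radius 12.8 puts L and B at J ± 12.8·n: L = (-3.1399, 12.409), B = (3.1399, -12.409). Equal radii place K and G the same way about S: K = S + 12.8·n = (32.245, 21.363), G = S − 12.8·n = (38.525, -3.4552). Then |JK| = |K − J| = 38.679.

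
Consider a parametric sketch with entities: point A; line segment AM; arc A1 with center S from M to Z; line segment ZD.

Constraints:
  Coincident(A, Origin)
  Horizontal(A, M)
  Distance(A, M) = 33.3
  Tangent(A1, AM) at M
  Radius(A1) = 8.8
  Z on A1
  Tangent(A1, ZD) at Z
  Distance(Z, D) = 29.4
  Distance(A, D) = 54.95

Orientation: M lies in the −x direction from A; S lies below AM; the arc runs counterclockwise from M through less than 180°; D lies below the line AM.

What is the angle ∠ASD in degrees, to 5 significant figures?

114.94°

Checks: |AM| = 33.30 ✓; |SZ| = 8.800 ✓; ∠(SZ, ZD) = 90.00° ✓; |ZD| = 29.40 ✓; |AD| = 54.95 ✓.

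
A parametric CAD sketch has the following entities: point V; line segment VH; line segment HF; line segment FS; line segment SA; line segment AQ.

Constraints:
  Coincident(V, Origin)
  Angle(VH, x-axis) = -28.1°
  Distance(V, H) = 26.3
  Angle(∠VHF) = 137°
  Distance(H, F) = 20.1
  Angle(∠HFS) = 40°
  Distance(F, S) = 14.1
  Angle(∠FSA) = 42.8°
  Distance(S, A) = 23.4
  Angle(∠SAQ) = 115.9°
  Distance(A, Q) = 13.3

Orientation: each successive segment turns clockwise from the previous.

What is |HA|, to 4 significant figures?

18.71

∠HFS = 40.0° gives FS at 148.9° from the x-axis; with |FS| = 14.1, S = (17.64, -24.12). ∠FSA = 42.8° gives SA at 11.70° from the x-axis; with |SA| = 23.4, A = (40.55, -19.38). Then |HA| = |A − H| = 18.71.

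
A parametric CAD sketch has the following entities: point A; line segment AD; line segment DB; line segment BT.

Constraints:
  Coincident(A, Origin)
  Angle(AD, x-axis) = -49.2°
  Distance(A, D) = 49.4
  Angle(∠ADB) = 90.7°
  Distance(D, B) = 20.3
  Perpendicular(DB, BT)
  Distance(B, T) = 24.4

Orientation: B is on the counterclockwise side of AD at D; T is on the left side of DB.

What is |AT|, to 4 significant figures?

32.58

∠ADB = 90.7°, so DB runs at -49.2° + (180° − 90.7°) = 40.10° from the x-axis; with |DB| = 20.3, B = D + 20.3·(cos 40.10°, sin 40.10°) = (47.81, -24.32). DB is perpendicular to BT; with |BT| = 24.4 on the left of DB, T = B + 24.4·(-0.6441, 0.7649) = (32.09, -5.656). Then |AT| = |T − A| = 32.58.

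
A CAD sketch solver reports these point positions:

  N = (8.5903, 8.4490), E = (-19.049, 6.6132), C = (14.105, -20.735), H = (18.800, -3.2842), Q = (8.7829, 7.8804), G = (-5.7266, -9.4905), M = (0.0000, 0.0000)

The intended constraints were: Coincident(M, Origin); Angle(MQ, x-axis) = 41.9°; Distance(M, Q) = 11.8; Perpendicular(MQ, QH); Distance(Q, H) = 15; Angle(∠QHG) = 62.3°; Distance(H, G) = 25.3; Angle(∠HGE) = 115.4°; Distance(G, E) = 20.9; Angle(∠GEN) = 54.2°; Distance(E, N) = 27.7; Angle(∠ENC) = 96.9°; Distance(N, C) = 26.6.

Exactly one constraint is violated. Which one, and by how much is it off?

Distance(N, C) = 26.6 — off by 3.10.

M = (0.00, 0.00) ✓; MQ at 41.90° ✓; |MQ| = 11.80 ✓; ∠(MQ, QH) = 90.00° ✓; |QH| = 15.00 ✓; ∠QHG = 62.30° ✓; |HG| = 25.30 ✓; ∠HGE = 115.4° ✓; |GE| = 20.90 ✓; ∠GEN = 54.20° ✓; |EN| = 27.70 ✓; ∠ENC = 96.90° ✓; |NC| = 29.70 ✗.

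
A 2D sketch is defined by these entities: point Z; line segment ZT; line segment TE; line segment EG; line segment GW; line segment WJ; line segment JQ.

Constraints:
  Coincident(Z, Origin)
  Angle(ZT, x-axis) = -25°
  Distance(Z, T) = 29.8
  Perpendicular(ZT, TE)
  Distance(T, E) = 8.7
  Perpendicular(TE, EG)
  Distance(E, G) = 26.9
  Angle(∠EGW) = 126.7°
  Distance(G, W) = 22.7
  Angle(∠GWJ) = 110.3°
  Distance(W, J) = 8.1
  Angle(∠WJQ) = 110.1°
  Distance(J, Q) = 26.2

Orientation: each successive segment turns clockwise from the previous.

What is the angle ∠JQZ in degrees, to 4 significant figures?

41.34°

Z is at the origin; ZT runs at -25.0° with length 29.8, so T = (27.01, -12.59). ZT is perpendicular to TE, so TE runs at -115.0°; with |TE| = 8.7, E = (23.33, -20.48). TE ⟂ EG, so EG runs at 155.0°; with |EG| = 26.9, G = (-1.048, -9.110). ∠EGW = 126.7° gives GW at 101.7° from the x-axis; with |GW| = 22.7, W = (-5.652, 13.12). ∠GWJ = 110.3° gives WJ at 32.00° from the x-axis; with |WJ| = 8.1, J = (1.217, 17.41). ∠WJQ = 110.1° gives JQ at -37.90° from the x-axis; with |JQ| = 26.2, Q = (21.89, 1.316). Then cos ∠JQZ = QJ·QZ / (|QJ||QZ|), giving 41.34°.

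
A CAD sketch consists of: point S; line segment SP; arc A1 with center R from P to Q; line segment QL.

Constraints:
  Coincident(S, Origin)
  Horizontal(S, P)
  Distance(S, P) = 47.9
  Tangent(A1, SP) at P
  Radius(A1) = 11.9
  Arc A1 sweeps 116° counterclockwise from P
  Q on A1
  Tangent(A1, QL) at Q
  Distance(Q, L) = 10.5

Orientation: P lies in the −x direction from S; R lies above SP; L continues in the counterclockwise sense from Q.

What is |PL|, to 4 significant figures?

27.24

S is at the origin; SP is horizontal with |SP| = 47.9 and P on the −x side, so P = (-47.90, 0.000). Since A1 is tangent to SP there, RP ⟂ SP, so R = P + (0, 11.9) = (-47.90, 11.90). On A1, P sits at bearing -90° from R; a 116° counterclockwise sweep puts Q at bearing 26°, so Q = R + 11.9·(cos 26°, sin 26°) = (-37.20, 17.12). A1 meets QL tangentially, so RQ is at right angles to QL, so QL runs along (−sin 26°, cos 26°); with |QL| = 10.5, L = (-41.81, 26.55). Then |PL| = |L − P| = 27.24.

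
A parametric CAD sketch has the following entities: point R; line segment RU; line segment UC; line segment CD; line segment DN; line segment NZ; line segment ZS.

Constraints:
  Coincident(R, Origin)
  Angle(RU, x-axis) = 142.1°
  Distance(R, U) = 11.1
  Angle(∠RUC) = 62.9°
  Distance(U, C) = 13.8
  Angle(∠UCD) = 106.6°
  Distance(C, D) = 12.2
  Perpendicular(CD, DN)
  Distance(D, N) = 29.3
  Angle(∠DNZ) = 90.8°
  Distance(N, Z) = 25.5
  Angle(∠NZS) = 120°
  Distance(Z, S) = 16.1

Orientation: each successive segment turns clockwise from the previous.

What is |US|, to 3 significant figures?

17.8

R is at the origin; RU runs at 142.1° with length 11.1, so U = (-8.76, 6.82). ∠RUC = 62.9° gives UC at 25.0° from the x-axis; with |UC| = 13.8, C = (3.75, 12.7). ∠UCD = 106.6° gives CD at -48.4° from the x-axis; with |CD| = 12.2, D = (11.8, 3.53). CD ⟂ DN, so DN runs at -138°; with |DN| = 29.3, N = (-10.1, -15.9). ∠DNZ = 90.8° gives NZ at 132° from the x-axis; with |NZ| = 25.5, Z = (-27.3, 2.91). ∠NZS = 120.0° gives ZS at 72.4° from the x-axis; with |ZS| = 16.1, S = (-22.4, 18.3). Then |US| = |S − U| = 17.8.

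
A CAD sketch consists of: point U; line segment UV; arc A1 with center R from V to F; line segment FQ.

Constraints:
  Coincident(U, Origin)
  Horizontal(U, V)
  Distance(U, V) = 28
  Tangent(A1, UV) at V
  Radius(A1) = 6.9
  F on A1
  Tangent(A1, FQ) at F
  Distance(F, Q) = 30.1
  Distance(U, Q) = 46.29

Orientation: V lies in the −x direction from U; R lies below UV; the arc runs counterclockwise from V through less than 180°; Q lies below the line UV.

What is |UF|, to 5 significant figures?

35.736

U is at the origin; U and V share the same y with |UV| = 28.0 and V on the −x side, so V = (-28.000, 0.0000). A1 meets UV tangentially, so RV is at right angles to UV, so R = V + (0, -6.9) = (-28.000, -6.9000). Since RF ⟂ FQ (tangency), |RQ| = √(6.9² + 30.1²) = 30.881 regardless of where F sits on A1. So Q lies on both circle(U, 46.29) and circle(R, 30.881); the below-UV intersection is Q = (-26.781, -37.757). F is the foot of the tangent from Q: F = (-34.659, -8.7061).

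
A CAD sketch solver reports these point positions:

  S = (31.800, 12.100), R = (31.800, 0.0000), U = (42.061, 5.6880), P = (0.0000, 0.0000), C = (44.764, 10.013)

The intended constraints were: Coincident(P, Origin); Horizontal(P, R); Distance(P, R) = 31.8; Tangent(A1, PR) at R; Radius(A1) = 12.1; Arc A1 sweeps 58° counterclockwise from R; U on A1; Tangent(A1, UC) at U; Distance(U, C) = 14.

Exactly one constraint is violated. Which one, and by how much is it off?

Distance(U, C) = 14 — off by 8.90.

P = (0.00, 0.00) ✓; P.y = 0.00, R.y = 0.00 ✓; |PR| = 31.80 ✓; ∠(SR, RP) = 90.00° ✓; |SR| = 12.10 ✓; bearing(S→U) − bearing(S→R) = 58.00° ✓; |SU| = 12.10 ✓; ∠(SU, UC) = 90.00° ✓; |UC| = 5.100 ✗.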